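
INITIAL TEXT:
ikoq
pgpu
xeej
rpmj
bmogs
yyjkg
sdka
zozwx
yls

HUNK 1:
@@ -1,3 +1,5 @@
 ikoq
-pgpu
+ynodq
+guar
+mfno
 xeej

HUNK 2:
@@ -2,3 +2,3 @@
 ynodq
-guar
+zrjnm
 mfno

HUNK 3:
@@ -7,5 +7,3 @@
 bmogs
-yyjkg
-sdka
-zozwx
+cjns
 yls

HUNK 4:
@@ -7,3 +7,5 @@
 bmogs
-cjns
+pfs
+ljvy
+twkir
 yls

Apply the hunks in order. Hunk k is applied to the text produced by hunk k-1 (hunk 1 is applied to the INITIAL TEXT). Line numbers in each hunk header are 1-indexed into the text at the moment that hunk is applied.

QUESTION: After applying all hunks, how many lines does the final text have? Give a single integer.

Answer: 11

Derivation:
Hunk 1: at line 1 remove [pgpu] add [ynodq,guar,mfno] -> 11 lines: ikoq ynodq guar mfno xeej rpmj bmogs yyjkg sdka zozwx yls
Hunk 2: at line 2 remove [guar] add [zrjnm] -> 11 lines: ikoq ynodq zrjnm mfno xeej rpmj bmogs yyjkg sdka zozwx yls
Hunk 3: at line 7 remove [yyjkg,sdka,zozwx] add [cjns] -> 9 lines: ikoq ynodq zrjnm mfno xeej rpmj bmogs cjns yls
Hunk 4: at line 7 remove [cjns] add [pfs,ljvy,twkir] -> 11 lines: ikoq ynodq zrjnm mfno xeej rpmj bmogs pfs ljvy twkir yls
Final line count: 11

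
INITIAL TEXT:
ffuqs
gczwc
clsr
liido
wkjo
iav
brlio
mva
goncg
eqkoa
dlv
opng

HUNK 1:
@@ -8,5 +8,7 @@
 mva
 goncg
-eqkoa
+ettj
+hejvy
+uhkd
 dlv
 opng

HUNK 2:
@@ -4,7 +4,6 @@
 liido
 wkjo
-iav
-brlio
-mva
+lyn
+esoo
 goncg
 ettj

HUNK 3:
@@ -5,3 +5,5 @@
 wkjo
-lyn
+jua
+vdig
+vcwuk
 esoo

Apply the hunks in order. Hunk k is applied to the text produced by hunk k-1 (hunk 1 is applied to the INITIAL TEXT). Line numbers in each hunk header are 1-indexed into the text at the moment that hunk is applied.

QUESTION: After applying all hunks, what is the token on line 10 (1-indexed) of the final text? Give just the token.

Hunk 1: at line 8 remove [eqkoa] add [ettj,hejvy,uhkd] -> 14 lines: ffuqs gczwc clsr liido wkjo iav brlio mva goncg ettj hejvy uhkd dlv opng
Hunk 2: at line 4 remove [iav,brlio,mva] add [lyn,esoo] -> 13 lines: ffuqs gczwc clsr liido wkjo lyn esoo goncg ettj hejvy uhkd dlv opng
Hunk 3: at line 5 remove [lyn] add [jua,vdig,vcwuk] -> 15 lines: ffuqs gczwc clsr liido wkjo jua vdig vcwuk esoo goncg ettj hejvy uhkd dlv opng
Final line 10: goncg

Answer: goncg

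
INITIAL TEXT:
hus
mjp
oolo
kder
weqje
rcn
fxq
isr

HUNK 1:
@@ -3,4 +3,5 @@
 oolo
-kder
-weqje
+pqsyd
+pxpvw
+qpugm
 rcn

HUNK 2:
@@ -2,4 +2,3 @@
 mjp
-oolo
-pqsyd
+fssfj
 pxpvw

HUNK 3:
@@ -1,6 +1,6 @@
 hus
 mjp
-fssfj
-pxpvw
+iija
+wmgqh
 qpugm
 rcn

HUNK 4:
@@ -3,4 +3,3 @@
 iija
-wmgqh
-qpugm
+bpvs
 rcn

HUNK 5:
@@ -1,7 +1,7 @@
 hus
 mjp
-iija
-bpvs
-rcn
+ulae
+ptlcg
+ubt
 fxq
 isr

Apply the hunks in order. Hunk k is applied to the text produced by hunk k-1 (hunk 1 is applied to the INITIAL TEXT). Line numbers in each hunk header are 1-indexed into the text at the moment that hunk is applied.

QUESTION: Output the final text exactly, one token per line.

Answer: hus
mjp
ulae
ptlcg
ubt
fxq
isr

Derivation:
Hunk 1: at line 3 remove [kder,weqje] add [pqsyd,pxpvw,qpugm] -> 9 lines: hus mjp oolo pqsyd pxpvw qpugm rcn fxq isr
Hunk 2: at line 2 remove [oolo,pqsyd] add [fssfj] -> 8 lines: hus mjp fssfj pxpvw qpugm rcn fxq isr
Hunk 3: at line 1 remove [fssfj,pxpvw] add [iija,wmgqh] -> 8 lines: hus mjp iija wmgqh qpugm rcn fxq isr
Hunk 4: at line 3 remove [wmgqh,qpugm] add [bpvs] -> 7 lines: hus mjp iija bpvs rcn fxq isr
Hunk 5: at line 1 remove [iija,bpvs,rcn] add [ulae,ptlcg,ubt] -> 7 lines: hus mjp ulae ptlcg ubt fxq isr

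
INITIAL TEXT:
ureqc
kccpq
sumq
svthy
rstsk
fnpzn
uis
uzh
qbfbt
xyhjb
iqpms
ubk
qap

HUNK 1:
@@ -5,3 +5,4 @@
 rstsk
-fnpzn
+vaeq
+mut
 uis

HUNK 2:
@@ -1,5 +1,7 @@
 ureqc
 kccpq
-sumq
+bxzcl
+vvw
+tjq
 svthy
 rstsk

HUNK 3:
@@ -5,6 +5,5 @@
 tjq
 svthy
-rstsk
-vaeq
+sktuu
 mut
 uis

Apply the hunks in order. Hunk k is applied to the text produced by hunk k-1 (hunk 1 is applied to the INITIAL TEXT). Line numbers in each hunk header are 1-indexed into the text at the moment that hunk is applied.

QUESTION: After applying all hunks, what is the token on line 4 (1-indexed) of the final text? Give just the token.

Answer: vvw

Derivation:
Hunk 1: at line 5 remove [fnpzn] add [vaeq,mut] -> 14 lines: ureqc kccpq sumq svthy rstsk vaeq mut uis uzh qbfbt xyhjb iqpms ubk qap
Hunk 2: at line 1 remove [sumq] add [bxzcl,vvw,tjq] -> 16 lines: ureqc kccpq bxzcl vvw tjq svthy rstsk vaeq mut uis uzh qbfbt xyhjb iqpms ubk qap
Hunk 3: at line 5 remove [rstsk,vaeq] add [sktuu] -> 15 lines: ureqc kccpq bxzcl vvw tjq svthy sktuu mut uis uzh qbfbt xyhjb iqpms ubk qap
Final line 4: vvw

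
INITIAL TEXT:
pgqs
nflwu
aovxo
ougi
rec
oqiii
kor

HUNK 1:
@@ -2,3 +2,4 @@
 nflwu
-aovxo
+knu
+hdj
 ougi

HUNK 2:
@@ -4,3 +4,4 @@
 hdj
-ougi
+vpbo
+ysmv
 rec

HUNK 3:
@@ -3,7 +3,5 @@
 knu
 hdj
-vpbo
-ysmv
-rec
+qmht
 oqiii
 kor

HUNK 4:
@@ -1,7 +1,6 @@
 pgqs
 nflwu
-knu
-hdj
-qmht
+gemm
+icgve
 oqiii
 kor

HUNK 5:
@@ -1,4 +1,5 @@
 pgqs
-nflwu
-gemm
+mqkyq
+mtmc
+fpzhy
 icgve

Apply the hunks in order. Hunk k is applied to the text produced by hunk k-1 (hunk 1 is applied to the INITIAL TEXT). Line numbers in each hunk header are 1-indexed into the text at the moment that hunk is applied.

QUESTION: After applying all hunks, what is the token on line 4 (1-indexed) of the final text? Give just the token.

Hunk 1: at line 2 remove [aovxo] add [knu,hdj] -> 8 lines: pgqs nflwu knu hdj ougi rec oqiii kor
Hunk 2: at line 4 remove [ougi] add [vpbo,ysmv] -> 9 lines: pgqs nflwu knu hdj vpbo ysmv rec oqiii kor
Hunk 3: at line 3 remove [vpbo,ysmv,rec] add [qmht] -> 7 lines: pgqs nflwu knu hdj qmht oqiii kor
Hunk 4: at line 1 remove [knu,hdj,qmht] add [gemm,icgve] -> 6 lines: pgqs nflwu gemm icgve oqiii kor
Hunk 5: at line 1 remove [nflwu,gemm] add [mqkyq,mtmc,fpzhy] -> 7 lines: pgqs mqkyq mtmc fpzhy icgve oqiii kor
Final line 4: fpzhy

Answer: fpzhy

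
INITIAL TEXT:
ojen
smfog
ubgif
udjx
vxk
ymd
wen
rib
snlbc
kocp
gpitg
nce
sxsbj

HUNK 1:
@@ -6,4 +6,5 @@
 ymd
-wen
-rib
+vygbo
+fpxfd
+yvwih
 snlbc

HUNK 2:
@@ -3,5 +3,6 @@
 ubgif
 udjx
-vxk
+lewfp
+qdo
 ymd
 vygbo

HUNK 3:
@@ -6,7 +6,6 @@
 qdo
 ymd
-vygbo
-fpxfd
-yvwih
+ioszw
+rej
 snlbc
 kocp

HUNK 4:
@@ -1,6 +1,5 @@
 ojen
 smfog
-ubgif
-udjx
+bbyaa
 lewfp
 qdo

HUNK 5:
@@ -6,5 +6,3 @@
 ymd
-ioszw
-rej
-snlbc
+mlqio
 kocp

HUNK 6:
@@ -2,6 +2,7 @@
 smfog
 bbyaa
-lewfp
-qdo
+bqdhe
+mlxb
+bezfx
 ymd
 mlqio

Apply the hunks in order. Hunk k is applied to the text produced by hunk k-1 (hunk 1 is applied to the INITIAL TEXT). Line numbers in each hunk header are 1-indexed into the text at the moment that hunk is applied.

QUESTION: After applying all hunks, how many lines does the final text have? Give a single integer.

Answer: 12

Derivation:
Hunk 1: at line 6 remove [wen,rib] add [vygbo,fpxfd,yvwih] -> 14 lines: ojen smfog ubgif udjx vxk ymd vygbo fpxfd yvwih snlbc kocp gpitg nce sxsbj
Hunk 2: at line 3 remove [vxk] add [lewfp,qdo] -> 15 lines: ojen smfog ubgif udjx lewfp qdo ymd vygbo fpxfd yvwih snlbc kocp gpitg nce sxsbj
Hunk 3: at line 6 remove [vygbo,fpxfd,yvwih] add [ioszw,rej] -> 14 lines: ojen smfog ubgif udjx lewfp qdo ymd ioszw rej snlbc kocp gpitg nce sxsbj
Hunk 4: at line 1 remove [ubgif,udjx] add [bbyaa] -> 13 lines: ojen smfog bbyaa lewfp qdo ymd ioszw rej snlbc kocp gpitg nce sxsbj
Hunk 5: at line 6 remove [ioszw,rej,snlbc] add [mlqio] -> 11 lines: ojen smfog bbyaa lewfp qdo ymd mlqio kocp gpitg nce sxsbj
Hunk 6: at line 2 remove [lewfp,qdo] add [bqdhe,mlxb,bezfx] -> 12 lines: ojen smfog bbyaa bqdhe mlxb bezfx ymd mlqio kocp gpitg nce sxsbj
Final line count: 12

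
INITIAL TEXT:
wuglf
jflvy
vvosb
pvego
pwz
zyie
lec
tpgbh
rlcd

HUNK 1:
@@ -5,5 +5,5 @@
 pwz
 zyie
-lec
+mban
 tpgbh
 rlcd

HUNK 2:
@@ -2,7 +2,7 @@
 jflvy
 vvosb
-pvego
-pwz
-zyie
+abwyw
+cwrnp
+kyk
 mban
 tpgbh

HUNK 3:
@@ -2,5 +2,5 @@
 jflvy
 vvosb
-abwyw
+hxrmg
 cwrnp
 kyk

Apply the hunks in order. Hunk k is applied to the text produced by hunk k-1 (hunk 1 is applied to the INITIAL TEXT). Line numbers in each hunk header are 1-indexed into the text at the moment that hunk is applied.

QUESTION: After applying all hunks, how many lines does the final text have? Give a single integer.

Answer: 9

Derivation:
Hunk 1: at line 5 remove [lec] add [mban] -> 9 lines: wuglf jflvy vvosb pvego pwz zyie mban tpgbh rlcd
Hunk 2: at line 2 remove [pvego,pwz,zyie] add [abwyw,cwrnp,kyk] -> 9 lines: wuglf jflvy vvosb abwyw cwrnp kyk mban tpgbh rlcd
Hunk 3: at line 2 remove [abwyw] add [hxrmg] -> 9 lines: wuglf jflvy vvosb hxrmg cwrnp kyk mban tpgbh rlcd
Final line count: 9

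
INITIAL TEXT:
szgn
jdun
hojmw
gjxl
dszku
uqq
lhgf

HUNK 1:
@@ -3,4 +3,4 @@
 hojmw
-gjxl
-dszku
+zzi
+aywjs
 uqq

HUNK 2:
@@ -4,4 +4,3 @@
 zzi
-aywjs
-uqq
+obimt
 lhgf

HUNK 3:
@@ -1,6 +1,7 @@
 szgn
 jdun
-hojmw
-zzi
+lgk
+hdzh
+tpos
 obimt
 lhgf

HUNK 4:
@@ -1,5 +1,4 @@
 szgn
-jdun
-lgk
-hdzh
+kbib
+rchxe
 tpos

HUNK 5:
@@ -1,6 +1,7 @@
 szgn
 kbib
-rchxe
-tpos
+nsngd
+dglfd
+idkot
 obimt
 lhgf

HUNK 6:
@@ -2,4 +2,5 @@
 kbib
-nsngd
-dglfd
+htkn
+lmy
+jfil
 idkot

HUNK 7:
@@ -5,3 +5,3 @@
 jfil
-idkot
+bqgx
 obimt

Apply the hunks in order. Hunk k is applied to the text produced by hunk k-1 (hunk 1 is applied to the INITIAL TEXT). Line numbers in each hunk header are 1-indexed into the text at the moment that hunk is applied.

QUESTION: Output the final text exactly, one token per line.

Hunk 1: at line 3 remove [gjxl,dszku] add [zzi,aywjs] -> 7 lines: szgn jdun hojmw zzi aywjs uqq lhgf
Hunk 2: at line 4 remove [aywjs,uqq] add [obimt] -> 6 lines: szgn jdun hojmw zzi obimt lhgf
Hunk 3: at line 1 remove [hojmw,zzi] add [lgk,hdzh,tpos] -> 7 lines: szgn jdun lgk hdzh tpos obimt lhgf
Hunk 4: at line 1 remove [jdun,lgk,hdzh] add [kbib,rchxe] -> 6 lines: szgn kbib rchxe tpos obimt lhgf
Hunk 5: at line 1 remove [rchxe,tpos] add [nsngd,dglfd,idkot] -> 7 lines: szgn kbib nsngd dglfd idkot obimt lhgf
Hunk 6: at line 2 remove [nsngd,dglfd] add [htkn,lmy,jfil] -> 8 lines: szgn kbib htkn lmy jfil idkot obimt lhgf
Hunk 7: at line 5 remove [idkot] add [bqgx] -> 8 lines: szgn kbib htkn lmy jfil bqgx obimt lhgf

Answer: szgn
kbib
htkn
lmy
jfil
bqgx
obimt
lhgf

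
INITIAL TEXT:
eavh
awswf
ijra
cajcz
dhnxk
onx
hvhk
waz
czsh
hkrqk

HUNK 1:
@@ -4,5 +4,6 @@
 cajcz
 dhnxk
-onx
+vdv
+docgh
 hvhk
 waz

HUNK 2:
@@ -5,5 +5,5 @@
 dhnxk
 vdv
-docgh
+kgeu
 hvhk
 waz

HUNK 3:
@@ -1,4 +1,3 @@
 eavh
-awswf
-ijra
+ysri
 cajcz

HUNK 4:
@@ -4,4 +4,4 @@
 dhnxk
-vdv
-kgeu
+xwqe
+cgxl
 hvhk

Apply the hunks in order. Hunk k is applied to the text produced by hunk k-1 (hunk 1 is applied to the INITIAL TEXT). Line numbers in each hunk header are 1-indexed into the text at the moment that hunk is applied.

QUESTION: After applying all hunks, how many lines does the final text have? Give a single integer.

Hunk 1: at line 4 remove [onx] add [vdv,docgh] -> 11 lines: eavh awswf ijra cajcz dhnxk vdv docgh hvhk waz czsh hkrqk
Hunk 2: at line 5 remove [docgh] add [kgeu] -> 11 lines: eavh awswf ijra cajcz dhnxk vdv kgeu hvhk waz czsh hkrqk
Hunk 3: at line 1 remove [awswf,ijra] add [ysri] -> 10 lines: eavh ysri cajcz dhnxk vdv kgeu hvhk waz czsh hkrqk
Hunk 4: at line 4 remove [vdv,kgeu] add [xwqe,cgxl] -> 10 lines: eavh ysri cajcz dhnxk xwqe cgxl hvhk waz czsh hkrqk
Final line count: 10

Answer: 10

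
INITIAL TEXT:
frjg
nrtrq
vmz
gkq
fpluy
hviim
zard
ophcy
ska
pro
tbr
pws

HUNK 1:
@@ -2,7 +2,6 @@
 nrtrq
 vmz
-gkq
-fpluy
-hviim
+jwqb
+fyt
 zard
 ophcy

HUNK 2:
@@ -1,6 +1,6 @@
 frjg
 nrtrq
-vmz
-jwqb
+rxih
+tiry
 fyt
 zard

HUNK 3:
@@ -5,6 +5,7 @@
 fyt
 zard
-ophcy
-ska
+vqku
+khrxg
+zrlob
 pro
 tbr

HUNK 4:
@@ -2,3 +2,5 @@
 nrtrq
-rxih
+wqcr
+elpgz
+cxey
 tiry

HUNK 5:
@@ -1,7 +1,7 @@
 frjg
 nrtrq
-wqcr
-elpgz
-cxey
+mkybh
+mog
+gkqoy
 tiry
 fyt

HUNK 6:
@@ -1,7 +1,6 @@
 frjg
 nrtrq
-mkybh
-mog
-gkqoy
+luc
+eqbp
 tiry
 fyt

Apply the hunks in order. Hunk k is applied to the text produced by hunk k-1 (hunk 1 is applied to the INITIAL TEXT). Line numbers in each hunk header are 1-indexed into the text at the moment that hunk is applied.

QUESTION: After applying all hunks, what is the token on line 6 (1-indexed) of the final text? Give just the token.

Hunk 1: at line 2 remove [gkq,fpluy,hviim] add [jwqb,fyt] -> 11 lines: frjg nrtrq vmz jwqb fyt zard ophcy ska pro tbr pws
Hunk 2: at line 1 remove [vmz,jwqb] add [rxih,tiry] -> 11 lines: frjg nrtrq rxih tiry fyt zard ophcy ska pro tbr pws
Hunk 3: at line 5 remove [ophcy,ska] add [vqku,khrxg,zrlob] -> 12 lines: frjg nrtrq rxih tiry fyt zard vqku khrxg zrlob pro tbr pws
Hunk 4: at line 2 remove [rxih] add [wqcr,elpgz,cxey] -> 14 lines: frjg nrtrq wqcr elpgz cxey tiry fyt zard vqku khrxg zrlob pro tbr pws
Hunk 5: at line 1 remove [wqcr,elpgz,cxey] add [mkybh,mog,gkqoy] -> 14 lines: frjg nrtrq mkybh mog gkqoy tiry fyt zard vqku khrxg zrlob pro tbr pws
Hunk 6: at line 1 remove [mkybh,mog,gkqoy] add [luc,eqbp] -> 13 lines: frjg nrtrq luc eqbp tiry fyt zard vqku khrxg zrlob pro tbr pws
Final line 6: fyt

Answer: fyt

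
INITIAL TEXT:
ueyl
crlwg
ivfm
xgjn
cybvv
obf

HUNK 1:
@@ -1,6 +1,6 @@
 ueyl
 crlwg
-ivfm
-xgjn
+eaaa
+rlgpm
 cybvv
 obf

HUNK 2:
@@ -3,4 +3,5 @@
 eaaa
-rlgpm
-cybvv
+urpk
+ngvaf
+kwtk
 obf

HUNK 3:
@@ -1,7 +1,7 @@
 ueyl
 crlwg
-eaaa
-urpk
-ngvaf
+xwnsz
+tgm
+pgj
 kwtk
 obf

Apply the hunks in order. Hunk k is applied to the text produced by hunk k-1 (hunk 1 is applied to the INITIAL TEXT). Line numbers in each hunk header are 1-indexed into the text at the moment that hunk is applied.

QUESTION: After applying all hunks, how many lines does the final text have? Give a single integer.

Answer: 7

Derivation:
Hunk 1: at line 1 remove [ivfm,xgjn] add [eaaa,rlgpm] -> 6 lines: ueyl crlwg eaaa rlgpm cybvv obf
Hunk 2: at line 3 remove [rlgpm,cybvv] add [urpk,ngvaf,kwtk] -> 7 lines: ueyl crlwg eaaa urpk ngvaf kwtk obf
Hunk 3: at line 1 remove [eaaa,urpk,ngvaf] add [xwnsz,tgm,pgj] -> 7 lines: ueyl crlwg xwnsz tgm pgj kwtk obf
Final line count: 7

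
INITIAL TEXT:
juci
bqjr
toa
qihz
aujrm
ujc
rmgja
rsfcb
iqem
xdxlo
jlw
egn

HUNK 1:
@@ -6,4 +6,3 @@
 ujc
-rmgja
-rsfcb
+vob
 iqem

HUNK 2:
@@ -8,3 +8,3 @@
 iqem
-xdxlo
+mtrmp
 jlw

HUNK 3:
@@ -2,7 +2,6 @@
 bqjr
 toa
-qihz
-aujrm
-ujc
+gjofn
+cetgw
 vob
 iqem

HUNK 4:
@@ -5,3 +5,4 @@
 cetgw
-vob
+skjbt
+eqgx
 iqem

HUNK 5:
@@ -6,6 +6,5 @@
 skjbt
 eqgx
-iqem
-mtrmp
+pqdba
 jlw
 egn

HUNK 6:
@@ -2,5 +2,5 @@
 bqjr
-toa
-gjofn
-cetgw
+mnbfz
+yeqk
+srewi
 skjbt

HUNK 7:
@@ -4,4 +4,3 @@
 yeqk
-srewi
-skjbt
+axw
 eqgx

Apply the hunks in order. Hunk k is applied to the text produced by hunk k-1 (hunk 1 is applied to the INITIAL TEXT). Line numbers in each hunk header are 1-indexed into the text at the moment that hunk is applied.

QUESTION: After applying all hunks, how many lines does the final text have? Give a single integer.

Answer: 9

Derivation:
Hunk 1: at line 6 remove [rmgja,rsfcb] add [vob] -> 11 lines: juci bqjr toa qihz aujrm ujc vob iqem xdxlo jlw egn
Hunk 2: at line 8 remove [xdxlo] add [mtrmp] -> 11 lines: juci bqjr toa qihz aujrm ujc vob iqem mtrmp jlw egn
Hunk 3: at line 2 remove [qihz,aujrm,ujc] add [gjofn,cetgw] -> 10 lines: juci bqjr toa gjofn cetgw vob iqem mtrmp jlw egn
Hunk 4: at line 5 remove [vob] add [skjbt,eqgx] -> 11 lines: juci bqjr toa gjofn cetgw skjbt eqgx iqem mtrmp jlw egn
Hunk 5: at line 6 remove [iqem,mtrmp] add [pqdba] -> 10 lines: juci bqjr toa gjofn cetgw skjbt eqgx pqdba jlw egn
Hunk 6: at line 2 remove [toa,gjofn,cetgw] add [mnbfz,yeqk,srewi] -> 10 lines: juci bqjr mnbfz yeqk srewi skjbt eqgx pqdba jlw egn
Hunk 7: at line 4 remove [srewi,skjbt] add [axw] -> 9 lines: juci bqjr mnbfz yeqk axw eqgx pqdba jlw egn
Final line count: 9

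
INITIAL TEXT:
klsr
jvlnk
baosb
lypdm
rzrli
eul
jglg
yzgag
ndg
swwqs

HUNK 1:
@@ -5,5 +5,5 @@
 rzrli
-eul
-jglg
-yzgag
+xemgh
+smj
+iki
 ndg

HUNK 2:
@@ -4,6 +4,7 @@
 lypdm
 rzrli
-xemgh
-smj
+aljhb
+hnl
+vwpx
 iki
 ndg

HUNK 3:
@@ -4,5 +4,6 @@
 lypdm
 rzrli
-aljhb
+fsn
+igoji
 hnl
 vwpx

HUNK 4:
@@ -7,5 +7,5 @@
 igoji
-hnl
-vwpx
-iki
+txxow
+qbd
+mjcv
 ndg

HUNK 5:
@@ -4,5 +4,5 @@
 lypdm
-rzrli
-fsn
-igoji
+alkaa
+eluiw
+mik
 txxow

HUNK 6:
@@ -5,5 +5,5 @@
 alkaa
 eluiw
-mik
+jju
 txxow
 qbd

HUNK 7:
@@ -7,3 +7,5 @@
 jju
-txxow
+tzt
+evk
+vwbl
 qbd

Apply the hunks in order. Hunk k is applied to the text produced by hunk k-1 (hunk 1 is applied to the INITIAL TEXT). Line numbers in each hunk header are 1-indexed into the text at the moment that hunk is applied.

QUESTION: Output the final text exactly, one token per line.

Hunk 1: at line 5 remove [eul,jglg,yzgag] add [xemgh,smj,iki] -> 10 lines: klsr jvlnk baosb lypdm rzrli xemgh smj iki ndg swwqs
Hunk 2: at line 4 remove [xemgh,smj] add [aljhb,hnl,vwpx] -> 11 lines: klsr jvlnk baosb lypdm rzrli aljhb hnl vwpx iki ndg swwqs
Hunk 3: at line 4 remove [aljhb] add [fsn,igoji] -> 12 lines: klsr jvlnk baosb lypdm rzrli fsn igoji hnl vwpx iki ndg swwqs
Hunk 4: at line 7 remove [hnl,vwpx,iki] add [txxow,qbd,mjcv] -> 12 lines: klsr jvlnk baosb lypdm rzrli fsn igoji txxow qbd mjcv ndg swwqs
Hunk 5: at line 4 remove [rzrli,fsn,igoji] add [alkaa,eluiw,mik] -> 12 lines: klsr jvlnk baosb lypdm alkaa eluiw mik txxow qbd mjcv ndg swwqs
Hunk 6: at line 5 remove [mik] add [jju] -> 12 lines: klsr jvlnk baosb lypdm alkaa eluiw jju txxow qbd mjcv ndg swwqs
Hunk 7: at line 7 remove [txxow] add [tzt,evk,vwbl] -> 14 lines: klsr jvlnk baosb lypdm alkaa eluiw jju tzt evk vwbl qbd mjcv ndg swwqs

Answer: klsr
jvlnk
baosb
lypdm
alkaa
eluiw
jju
tzt
evk
vwbl
qbd
mjcv
ndg
swwqs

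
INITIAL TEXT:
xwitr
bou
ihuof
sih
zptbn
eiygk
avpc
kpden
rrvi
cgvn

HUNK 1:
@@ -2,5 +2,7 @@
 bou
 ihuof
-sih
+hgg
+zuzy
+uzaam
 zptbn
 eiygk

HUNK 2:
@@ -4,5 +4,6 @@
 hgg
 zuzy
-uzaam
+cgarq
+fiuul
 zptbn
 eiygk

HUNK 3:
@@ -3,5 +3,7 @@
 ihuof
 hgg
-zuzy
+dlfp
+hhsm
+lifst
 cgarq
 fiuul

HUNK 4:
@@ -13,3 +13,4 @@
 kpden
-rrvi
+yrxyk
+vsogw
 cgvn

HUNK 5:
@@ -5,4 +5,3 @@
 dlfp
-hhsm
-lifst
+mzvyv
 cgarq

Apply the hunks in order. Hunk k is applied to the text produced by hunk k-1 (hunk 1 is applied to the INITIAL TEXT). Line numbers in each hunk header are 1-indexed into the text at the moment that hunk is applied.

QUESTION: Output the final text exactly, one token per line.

Answer: xwitr
bou
ihuof
hgg
dlfp
mzvyv
cgarq
fiuul
zptbn
eiygk
avpc
kpden
yrxyk
vsogw
cgvn

Derivation:
Hunk 1: at line 2 remove [sih] add [hgg,zuzy,uzaam] -> 12 lines: xwitr bou ihuof hgg zuzy uzaam zptbn eiygk avpc kpden rrvi cgvn
Hunk 2: at line 4 remove [uzaam] add [cgarq,fiuul] -> 13 lines: xwitr bou ihuof hgg zuzy cgarq fiuul zptbn eiygk avpc kpden rrvi cgvn
Hunk 3: at line 3 remove [zuzy] add [dlfp,hhsm,lifst] -> 15 lines: xwitr bou ihuof hgg dlfp hhsm lifst cgarq fiuul zptbn eiygk avpc kpden rrvi cgvn
Hunk 4: at line 13 remove [rrvi] add [yrxyk,vsogw] -> 16 lines: xwitr bou ihuof hgg dlfp hhsm lifst cgarq fiuul zptbn eiygk avpc kpden yrxyk vsogw cgvn
Hunk 5: at line 5 remove [hhsm,lifst] add [mzvyv] -> 15 lines: xwitr bou ihuof hgg dlfp mzvyv cgarq fiuul zptbn eiygk avpc kpden yrxyk vsogw cgvn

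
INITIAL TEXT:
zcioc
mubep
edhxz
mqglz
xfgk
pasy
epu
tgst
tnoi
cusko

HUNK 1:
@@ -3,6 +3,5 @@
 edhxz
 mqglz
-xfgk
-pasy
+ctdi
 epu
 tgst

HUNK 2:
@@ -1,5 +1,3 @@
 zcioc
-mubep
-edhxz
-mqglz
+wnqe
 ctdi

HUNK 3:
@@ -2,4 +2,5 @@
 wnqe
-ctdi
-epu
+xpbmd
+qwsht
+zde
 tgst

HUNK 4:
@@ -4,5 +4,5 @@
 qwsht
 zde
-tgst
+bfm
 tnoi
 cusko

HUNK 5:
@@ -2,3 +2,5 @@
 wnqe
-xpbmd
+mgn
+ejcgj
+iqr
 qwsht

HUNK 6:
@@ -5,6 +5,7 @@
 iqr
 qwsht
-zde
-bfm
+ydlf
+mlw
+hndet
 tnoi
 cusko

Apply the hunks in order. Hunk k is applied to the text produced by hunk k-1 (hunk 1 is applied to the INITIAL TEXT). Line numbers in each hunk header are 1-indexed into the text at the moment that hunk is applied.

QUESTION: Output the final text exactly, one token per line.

Answer: zcioc
wnqe
mgn
ejcgj
iqr
qwsht
ydlf
mlw
hndet
tnoi
cusko

Derivation:
Hunk 1: at line 3 remove [xfgk,pasy] add [ctdi] -> 9 lines: zcioc mubep edhxz mqglz ctdi epu tgst tnoi cusko
Hunk 2: at line 1 remove [mubep,edhxz,mqglz] add [wnqe] -> 7 lines: zcioc wnqe ctdi epu tgst tnoi cusko
Hunk 3: at line 2 remove [ctdi,epu] add [xpbmd,qwsht,zde] -> 8 lines: zcioc wnqe xpbmd qwsht zde tgst tnoi cusko
Hunk 4: at line 4 remove [tgst] add [bfm] -> 8 lines: zcioc wnqe xpbmd qwsht zde bfm tnoi cusko
Hunk 5: at line 2 remove [xpbmd] add [mgn,ejcgj,iqr] -> 10 lines: zcioc wnqe mgn ejcgj iqr qwsht zde bfm tnoi cusko
Hunk 6: at line 5 remove [zde,bfm] add [ydlf,mlw,hndet] -> 11 lines: zcioc wnqe mgn ejcgj iqr qwsht ydlf mlw hndet tnoi cusko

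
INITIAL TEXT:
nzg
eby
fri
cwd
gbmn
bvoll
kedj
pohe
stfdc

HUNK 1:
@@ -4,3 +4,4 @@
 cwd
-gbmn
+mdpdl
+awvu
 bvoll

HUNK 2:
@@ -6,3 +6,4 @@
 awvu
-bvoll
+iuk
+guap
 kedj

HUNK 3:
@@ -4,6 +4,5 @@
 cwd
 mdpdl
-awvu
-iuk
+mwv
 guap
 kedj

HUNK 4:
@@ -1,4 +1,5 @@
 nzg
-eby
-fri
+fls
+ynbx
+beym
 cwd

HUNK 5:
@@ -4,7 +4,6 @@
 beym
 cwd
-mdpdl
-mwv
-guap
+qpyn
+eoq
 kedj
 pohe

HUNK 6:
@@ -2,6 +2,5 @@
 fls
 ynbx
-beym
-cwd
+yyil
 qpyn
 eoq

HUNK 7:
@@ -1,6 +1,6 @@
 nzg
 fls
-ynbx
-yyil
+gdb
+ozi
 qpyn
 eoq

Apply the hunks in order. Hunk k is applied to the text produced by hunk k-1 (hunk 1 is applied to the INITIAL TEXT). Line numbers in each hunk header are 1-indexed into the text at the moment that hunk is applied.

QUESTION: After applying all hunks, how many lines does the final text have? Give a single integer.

Hunk 1: at line 4 remove [gbmn] add [mdpdl,awvu] -> 10 lines: nzg eby fri cwd mdpdl awvu bvoll kedj pohe stfdc
Hunk 2: at line 6 remove [bvoll] add [iuk,guap] -> 11 lines: nzg eby fri cwd mdpdl awvu iuk guap kedj pohe stfdc
Hunk 3: at line 4 remove [awvu,iuk] add [mwv] -> 10 lines: nzg eby fri cwd mdpdl mwv guap kedj pohe stfdc
Hunk 4: at line 1 remove [eby,fri] add [fls,ynbx,beym] -> 11 lines: nzg fls ynbx beym cwd mdpdl mwv guap kedj pohe stfdc
Hunk 5: at line 4 remove [mdpdl,mwv,guap] add [qpyn,eoq] -> 10 lines: nzg fls ynbx beym cwd qpyn eoq kedj pohe stfdc
Hunk 6: at line 2 remove [beym,cwd] add [yyil] -> 9 lines: nzg fls ynbx yyil qpyn eoq kedj pohe stfdc
Hunk 7: at line 1 remove [ynbx,yyil] add [gdb,ozi] -> 9 lines: nzg fls gdb ozi qpyn eoq kedj pohe stfdc
Final line count: 9

Answer: 9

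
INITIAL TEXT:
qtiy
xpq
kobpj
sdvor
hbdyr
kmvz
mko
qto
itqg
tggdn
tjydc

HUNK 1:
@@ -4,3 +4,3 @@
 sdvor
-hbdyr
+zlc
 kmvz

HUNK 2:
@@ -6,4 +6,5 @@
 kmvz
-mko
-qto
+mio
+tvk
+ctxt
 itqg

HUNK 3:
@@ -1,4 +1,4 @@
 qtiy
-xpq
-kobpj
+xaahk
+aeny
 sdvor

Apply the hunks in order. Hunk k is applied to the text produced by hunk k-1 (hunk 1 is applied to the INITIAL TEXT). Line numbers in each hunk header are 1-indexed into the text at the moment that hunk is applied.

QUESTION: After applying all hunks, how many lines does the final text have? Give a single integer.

Hunk 1: at line 4 remove [hbdyr] add [zlc] -> 11 lines: qtiy xpq kobpj sdvor zlc kmvz mko qto itqg tggdn tjydc
Hunk 2: at line 6 remove [mko,qto] add [mio,tvk,ctxt] -> 12 lines: qtiy xpq kobpj sdvor zlc kmvz mio tvk ctxt itqg tggdn tjydc
Hunk 3: at line 1 remove [xpq,kobpj] add [xaahk,aeny] -> 12 lines: qtiy xaahk aeny sdvor zlc kmvz mio tvk ctxt itqg tggdn tjydc
Final line count: 12

Answer: 12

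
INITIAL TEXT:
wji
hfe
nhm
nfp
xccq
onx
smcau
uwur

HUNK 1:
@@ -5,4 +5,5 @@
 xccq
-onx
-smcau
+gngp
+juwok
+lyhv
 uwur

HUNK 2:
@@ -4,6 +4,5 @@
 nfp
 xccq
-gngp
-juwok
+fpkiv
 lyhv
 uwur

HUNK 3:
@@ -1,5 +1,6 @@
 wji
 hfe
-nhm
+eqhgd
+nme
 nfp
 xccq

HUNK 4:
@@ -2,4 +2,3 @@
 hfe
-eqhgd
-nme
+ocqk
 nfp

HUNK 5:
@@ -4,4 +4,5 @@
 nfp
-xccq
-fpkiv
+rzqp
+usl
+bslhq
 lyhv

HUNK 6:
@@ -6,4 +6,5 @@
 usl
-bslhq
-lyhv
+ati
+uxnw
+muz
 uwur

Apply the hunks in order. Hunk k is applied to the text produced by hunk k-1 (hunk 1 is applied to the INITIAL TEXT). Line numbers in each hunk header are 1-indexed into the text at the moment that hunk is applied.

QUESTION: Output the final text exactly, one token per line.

Hunk 1: at line 5 remove [onx,smcau] add [gngp,juwok,lyhv] -> 9 lines: wji hfe nhm nfp xccq gngp juwok lyhv uwur
Hunk 2: at line 4 remove [gngp,juwok] add [fpkiv] -> 8 lines: wji hfe nhm nfp xccq fpkiv lyhv uwur
Hunk 3: at line 1 remove [nhm] add [eqhgd,nme] -> 9 lines: wji hfe eqhgd nme nfp xccq fpkiv lyhv uwur
Hunk 4: at line 2 remove [eqhgd,nme] add [ocqk] -> 8 lines: wji hfe ocqk nfp xccq fpkiv lyhv uwur
Hunk 5: at line 4 remove [xccq,fpkiv] add [rzqp,usl,bslhq] -> 9 lines: wji hfe ocqk nfp rzqp usl bslhq lyhv uwur
Hunk 6: at line 6 remove [bslhq,lyhv] add [ati,uxnw,muz] -> 10 lines: wji hfe ocqk nfp rzqp usl ati uxnw muz uwur

Answer: wji
hfe
ocqk
nfp
rzqp
usl
ati
uxnw
muz
uwur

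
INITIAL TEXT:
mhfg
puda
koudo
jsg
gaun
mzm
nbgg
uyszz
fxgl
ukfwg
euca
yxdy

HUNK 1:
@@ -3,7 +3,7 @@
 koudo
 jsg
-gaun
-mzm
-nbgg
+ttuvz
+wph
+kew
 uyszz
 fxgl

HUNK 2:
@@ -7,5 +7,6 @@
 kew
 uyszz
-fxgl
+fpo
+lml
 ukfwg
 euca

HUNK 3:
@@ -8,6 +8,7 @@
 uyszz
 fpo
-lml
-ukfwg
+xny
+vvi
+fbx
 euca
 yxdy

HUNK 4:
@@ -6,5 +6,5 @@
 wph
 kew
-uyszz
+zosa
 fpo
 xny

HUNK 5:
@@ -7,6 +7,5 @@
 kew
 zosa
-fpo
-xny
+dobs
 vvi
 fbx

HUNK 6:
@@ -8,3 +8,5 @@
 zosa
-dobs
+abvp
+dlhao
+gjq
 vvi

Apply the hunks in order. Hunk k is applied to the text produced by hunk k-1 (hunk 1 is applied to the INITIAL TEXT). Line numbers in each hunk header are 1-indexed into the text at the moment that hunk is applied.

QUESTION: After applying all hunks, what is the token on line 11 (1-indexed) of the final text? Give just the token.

Hunk 1: at line 3 remove [gaun,mzm,nbgg] add [ttuvz,wph,kew] -> 12 lines: mhfg puda koudo jsg ttuvz wph kew uyszz fxgl ukfwg euca yxdy
Hunk 2: at line 7 remove [fxgl] add [fpo,lml] -> 13 lines: mhfg puda koudo jsg ttuvz wph kew uyszz fpo lml ukfwg euca yxdy
Hunk 3: at line 8 remove [lml,ukfwg] add [xny,vvi,fbx] -> 14 lines: mhfg puda koudo jsg ttuvz wph kew uyszz fpo xny vvi fbx euca yxdy
Hunk 4: at line 6 remove [uyszz] add [zosa] -> 14 lines: mhfg puda koudo jsg ttuvz wph kew zosa fpo xny vvi fbx euca yxdy
Hunk 5: at line 7 remove [fpo,xny] add [dobs] -> 13 lines: mhfg puda koudo jsg ttuvz wph kew zosa dobs vvi fbx euca yxdy
Hunk 6: at line 8 remove [dobs] add [abvp,dlhao,gjq] -> 15 lines: mhfg puda koudo jsg ttuvz wph kew zosa abvp dlhao gjq vvi fbx euca yxdy
Final line 11: gjq

Answer: gjq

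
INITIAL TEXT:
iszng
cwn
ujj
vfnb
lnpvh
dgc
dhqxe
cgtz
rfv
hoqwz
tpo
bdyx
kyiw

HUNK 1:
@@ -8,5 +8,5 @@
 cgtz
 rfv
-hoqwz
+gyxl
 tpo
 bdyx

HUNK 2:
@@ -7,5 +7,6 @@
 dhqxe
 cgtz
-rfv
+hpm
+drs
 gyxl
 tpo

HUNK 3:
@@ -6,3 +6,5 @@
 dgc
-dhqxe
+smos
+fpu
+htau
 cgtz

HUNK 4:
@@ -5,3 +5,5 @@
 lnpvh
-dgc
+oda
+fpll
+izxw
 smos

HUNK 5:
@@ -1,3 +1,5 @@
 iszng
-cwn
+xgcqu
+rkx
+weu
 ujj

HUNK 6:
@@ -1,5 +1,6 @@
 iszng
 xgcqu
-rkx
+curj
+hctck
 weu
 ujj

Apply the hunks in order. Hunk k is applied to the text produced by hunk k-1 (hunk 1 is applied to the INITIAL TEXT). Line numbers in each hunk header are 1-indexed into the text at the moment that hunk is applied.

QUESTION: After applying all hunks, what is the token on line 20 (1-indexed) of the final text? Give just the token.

Hunk 1: at line 8 remove [hoqwz] add [gyxl] -> 13 lines: iszng cwn ujj vfnb lnpvh dgc dhqxe cgtz rfv gyxl tpo bdyx kyiw
Hunk 2: at line 7 remove [rfv] add [hpm,drs] -> 14 lines: iszng cwn ujj vfnb lnpvh dgc dhqxe cgtz hpm drs gyxl tpo bdyx kyiw
Hunk 3: at line 6 remove [dhqxe] add [smos,fpu,htau] -> 16 lines: iszng cwn ujj vfnb lnpvh dgc smos fpu htau cgtz hpm drs gyxl tpo bdyx kyiw
Hunk 4: at line 5 remove [dgc] add [oda,fpll,izxw] -> 18 lines: iszng cwn ujj vfnb lnpvh oda fpll izxw smos fpu htau cgtz hpm drs gyxl tpo bdyx kyiw
Hunk 5: at line 1 remove [cwn] add [xgcqu,rkx,weu] -> 20 lines: iszng xgcqu rkx weu ujj vfnb lnpvh oda fpll izxw smos fpu htau cgtz hpm drs gyxl tpo bdyx kyiw
Hunk 6: at line 1 remove [rkx] add [curj,hctck] -> 21 lines: iszng xgcqu curj hctck weu ujj vfnb lnpvh oda fpll izxw smos fpu htau cgtz hpm drs gyxl tpo bdyx kyiw
Final line 20: bdyx

Answer: bdyx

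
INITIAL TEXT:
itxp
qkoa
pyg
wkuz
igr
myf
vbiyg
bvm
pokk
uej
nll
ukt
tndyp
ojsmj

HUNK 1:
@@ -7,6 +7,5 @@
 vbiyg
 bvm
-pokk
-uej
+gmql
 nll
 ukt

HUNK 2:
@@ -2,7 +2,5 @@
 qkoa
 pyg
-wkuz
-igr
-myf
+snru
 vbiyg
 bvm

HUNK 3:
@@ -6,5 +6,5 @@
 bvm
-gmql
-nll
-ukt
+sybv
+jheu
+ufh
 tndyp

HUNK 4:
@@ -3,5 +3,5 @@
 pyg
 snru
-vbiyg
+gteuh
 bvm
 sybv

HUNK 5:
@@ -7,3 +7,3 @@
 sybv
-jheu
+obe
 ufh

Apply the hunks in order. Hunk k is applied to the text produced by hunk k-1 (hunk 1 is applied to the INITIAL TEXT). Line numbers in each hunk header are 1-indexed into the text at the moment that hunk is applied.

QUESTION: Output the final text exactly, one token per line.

Hunk 1: at line 7 remove [pokk,uej] add [gmql] -> 13 lines: itxp qkoa pyg wkuz igr myf vbiyg bvm gmql nll ukt tndyp ojsmj
Hunk 2: at line 2 remove [wkuz,igr,myf] add [snru] -> 11 lines: itxp qkoa pyg snru vbiyg bvm gmql nll ukt tndyp ojsmj
Hunk 3: at line 6 remove [gmql,nll,ukt] add [sybv,jheu,ufh] -> 11 lines: itxp qkoa pyg snru vbiyg bvm sybv jheu ufh tndyp ojsmj
Hunk 4: at line 3 remove [vbiyg] add [gteuh] -> 11 lines: itxp qkoa pyg snru gteuh bvm sybv jheu ufh tndyp ojsmj
Hunk 5: at line 7 remove [jheu] add [obe] -> 11 lines: itxp qkoa pyg snru gteuh bvm sybv obe ufh tndyp ojsmj

Answer: itxp
qkoa
pyg
snru
gteuh
bvm
sybv
obe
ufh
tndyp
ojsmj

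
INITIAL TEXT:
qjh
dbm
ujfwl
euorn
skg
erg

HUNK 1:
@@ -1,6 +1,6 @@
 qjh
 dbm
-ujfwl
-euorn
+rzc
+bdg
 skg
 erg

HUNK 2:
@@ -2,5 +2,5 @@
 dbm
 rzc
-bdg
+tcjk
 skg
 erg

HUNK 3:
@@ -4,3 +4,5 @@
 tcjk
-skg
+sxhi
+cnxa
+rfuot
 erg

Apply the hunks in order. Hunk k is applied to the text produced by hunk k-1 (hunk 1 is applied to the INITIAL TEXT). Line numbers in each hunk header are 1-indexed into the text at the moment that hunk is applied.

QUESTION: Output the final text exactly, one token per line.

Hunk 1: at line 1 remove [ujfwl,euorn] add [rzc,bdg] -> 6 lines: qjh dbm rzc bdg skg erg
Hunk 2: at line 2 remove [bdg] add [tcjk] -> 6 lines: qjh dbm rzc tcjk skg erg
Hunk 3: at line 4 remove [skg] add [sxhi,cnxa,rfuot] -> 8 lines: qjh dbm rzc tcjk sxhi cnxa rfuot erg

Answer: qjh
dbm
rzc
tcjk
sxhi
cnxa
rfuot
erg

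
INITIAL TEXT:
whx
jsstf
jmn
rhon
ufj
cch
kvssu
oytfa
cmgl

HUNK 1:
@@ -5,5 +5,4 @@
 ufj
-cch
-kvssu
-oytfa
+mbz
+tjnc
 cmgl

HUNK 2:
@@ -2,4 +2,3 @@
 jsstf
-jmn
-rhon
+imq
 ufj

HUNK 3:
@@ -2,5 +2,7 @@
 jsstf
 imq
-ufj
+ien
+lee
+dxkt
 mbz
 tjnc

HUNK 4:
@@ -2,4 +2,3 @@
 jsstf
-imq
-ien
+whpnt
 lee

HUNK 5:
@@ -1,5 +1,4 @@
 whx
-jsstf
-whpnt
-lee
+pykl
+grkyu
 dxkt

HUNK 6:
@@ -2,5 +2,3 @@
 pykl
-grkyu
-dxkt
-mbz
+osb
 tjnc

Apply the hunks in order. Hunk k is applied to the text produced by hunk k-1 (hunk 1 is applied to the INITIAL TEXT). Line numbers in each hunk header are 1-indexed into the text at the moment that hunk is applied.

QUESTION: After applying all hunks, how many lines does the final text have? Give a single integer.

Answer: 5

Derivation:
Hunk 1: at line 5 remove [cch,kvssu,oytfa] add [mbz,tjnc] -> 8 lines: whx jsstf jmn rhon ufj mbz tjnc cmgl
Hunk 2: at line 2 remove [jmn,rhon] add [imq] -> 7 lines: whx jsstf imq ufj mbz tjnc cmgl
Hunk 3: at line 2 remove [ufj] add [ien,lee,dxkt] -> 9 lines: whx jsstf imq ien lee dxkt mbz tjnc cmgl
Hunk 4: at line 2 remove [imq,ien] add [whpnt] -> 8 lines: whx jsstf whpnt lee dxkt mbz tjnc cmgl
Hunk 5: at line 1 remove [jsstf,whpnt,lee] add [pykl,grkyu] -> 7 lines: whx pykl grkyu dxkt mbz tjnc cmgl
Hunk 6: at line 2 remove [grkyu,dxkt,mbz] add [osb] -> 5 lines: whx pykl osb tjnc cmgl
Final line count: 5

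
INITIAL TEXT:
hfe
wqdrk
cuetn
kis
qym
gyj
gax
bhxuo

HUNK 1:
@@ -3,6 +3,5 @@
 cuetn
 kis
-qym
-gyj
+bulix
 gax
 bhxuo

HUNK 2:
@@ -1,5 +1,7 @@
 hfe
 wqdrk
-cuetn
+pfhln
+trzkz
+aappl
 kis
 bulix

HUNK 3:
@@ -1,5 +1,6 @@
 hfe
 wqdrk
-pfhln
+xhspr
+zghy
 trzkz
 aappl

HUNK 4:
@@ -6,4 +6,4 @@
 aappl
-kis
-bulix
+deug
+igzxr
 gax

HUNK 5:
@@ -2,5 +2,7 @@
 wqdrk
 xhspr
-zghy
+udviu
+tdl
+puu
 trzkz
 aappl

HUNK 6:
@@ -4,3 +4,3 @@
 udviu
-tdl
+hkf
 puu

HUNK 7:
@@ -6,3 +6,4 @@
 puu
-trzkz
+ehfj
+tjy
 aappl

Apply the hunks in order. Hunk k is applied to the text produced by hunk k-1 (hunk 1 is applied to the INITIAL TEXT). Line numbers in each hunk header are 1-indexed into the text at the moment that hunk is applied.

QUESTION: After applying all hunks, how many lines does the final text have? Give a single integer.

Answer: 13

Derivation:
Hunk 1: at line 3 remove [qym,gyj] add [bulix] -> 7 lines: hfe wqdrk cuetn kis bulix gax bhxuo
Hunk 2: at line 1 remove [cuetn] add [pfhln,trzkz,aappl] -> 9 lines: hfe wqdrk pfhln trzkz aappl kis bulix gax bhxuo
Hunk 3: at line 1 remove [pfhln] add [xhspr,zghy] -> 10 lines: hfe wqdrk xhspr zghy trzkz aappl kis bulix gax bhxuo
Hunk 4: at line 6 remove [kis,bulix] add [deug,igzxr] -> 10 lines: hfe wqdrk xhspr zghy trzkz aappl deug igzxr gax bhxuo
Hunk 5: at line 2 remove [zghy] add [udviu,tdl,puu] -> 12 lines: hfe wqdrk xhspr udviu tdl puu trzkz aappl deug igzxr gax bhxuo
Hunk 6: at line 4 remove [tdl] add [hkf] -> 12 lines: hfe wqdrk xhspr udviu hkf puu trzkz aappl deug igzxr gax bhxuo
Hunk 7: at line 6 remove [trzkz] add [ehfj,tjy] -> 13 lines: hfe wqdrk xhspr udviu hkf puu ehfj tjy aappl deug igzxr gax bhxuo
Final line count: 13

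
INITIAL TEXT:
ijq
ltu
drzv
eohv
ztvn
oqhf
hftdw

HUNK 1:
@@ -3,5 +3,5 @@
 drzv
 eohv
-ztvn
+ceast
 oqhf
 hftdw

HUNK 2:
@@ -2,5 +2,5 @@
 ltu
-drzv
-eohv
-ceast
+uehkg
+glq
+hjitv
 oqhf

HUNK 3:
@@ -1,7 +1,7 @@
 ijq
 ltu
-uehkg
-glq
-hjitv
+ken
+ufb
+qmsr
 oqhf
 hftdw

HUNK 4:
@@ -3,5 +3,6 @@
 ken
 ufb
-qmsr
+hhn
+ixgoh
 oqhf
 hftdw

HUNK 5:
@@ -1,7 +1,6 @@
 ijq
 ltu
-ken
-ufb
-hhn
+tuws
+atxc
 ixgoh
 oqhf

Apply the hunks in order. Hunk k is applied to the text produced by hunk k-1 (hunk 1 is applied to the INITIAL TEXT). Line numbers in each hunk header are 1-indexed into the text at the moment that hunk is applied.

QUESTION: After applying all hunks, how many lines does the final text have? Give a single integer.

Answer: 7

Derivation:
Hunk 1: at line 3 remove [ztvn] add [ceast] -> 7 lines: ijq ltu drzv eohv ceast oqhf hftdw
Hunk 2: at line 2 remove [drzv,eohv,ceast] add [uehkg,glq,hjitv] -> 7 lines: ijq ltu uehkg glq hjitv oqhf hftdw
Hunk 3: at line 1 remove [uehkg,glq,hjitv] add [ken,ufb,qmsr] -> 7 lines: ijq ltu ken ufb qmsr oqhf hftdw
Hunk 4: at line 3 remove [qmsr] add [hhn,ixgoh] -> 8 lines: ijq ltu ken ufb hhn ixgoh oqhf hftdw
Hunk 5: at line 1 remove [ken,ufb,hhn] add [tuws,atxc] -> 7 lines: ijq ltu tuws atxc ixgoh oqhf hftdw
Final line count: 7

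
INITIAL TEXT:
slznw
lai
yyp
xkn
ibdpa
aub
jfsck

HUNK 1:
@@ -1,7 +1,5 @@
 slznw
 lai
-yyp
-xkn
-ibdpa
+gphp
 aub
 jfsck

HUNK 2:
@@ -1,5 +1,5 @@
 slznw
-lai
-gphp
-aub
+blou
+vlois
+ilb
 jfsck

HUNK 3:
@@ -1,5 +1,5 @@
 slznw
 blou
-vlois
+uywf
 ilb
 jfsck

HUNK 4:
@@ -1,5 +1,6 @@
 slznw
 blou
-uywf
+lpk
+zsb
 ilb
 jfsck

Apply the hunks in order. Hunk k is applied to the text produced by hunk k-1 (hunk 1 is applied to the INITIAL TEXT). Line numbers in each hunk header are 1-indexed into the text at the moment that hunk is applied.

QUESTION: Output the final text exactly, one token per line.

Hunk 1: at line 1 remove [yyp,xkn,ibdpa] add [gphp] -> 5 lines: slznw lai gphp aub jfsck
Hunk 2: at line 1 remove [lai,gphp,aub] add [blou,vlois,ilb] -> 5 lines: slznw blou vlois ilb jfsck
Hunk 3: at line 1 remove [vlois] add [uywf] -> 5 lines: slznw blou uywf ilb jfsck
Hunk 4: at line 1 remove [uywf] add [lpk,zsb] -> 6 lines: slznw blou lpk zsb ilb jfsck

Answer: slznw
blou
lpk
zsb
ilb
jfsck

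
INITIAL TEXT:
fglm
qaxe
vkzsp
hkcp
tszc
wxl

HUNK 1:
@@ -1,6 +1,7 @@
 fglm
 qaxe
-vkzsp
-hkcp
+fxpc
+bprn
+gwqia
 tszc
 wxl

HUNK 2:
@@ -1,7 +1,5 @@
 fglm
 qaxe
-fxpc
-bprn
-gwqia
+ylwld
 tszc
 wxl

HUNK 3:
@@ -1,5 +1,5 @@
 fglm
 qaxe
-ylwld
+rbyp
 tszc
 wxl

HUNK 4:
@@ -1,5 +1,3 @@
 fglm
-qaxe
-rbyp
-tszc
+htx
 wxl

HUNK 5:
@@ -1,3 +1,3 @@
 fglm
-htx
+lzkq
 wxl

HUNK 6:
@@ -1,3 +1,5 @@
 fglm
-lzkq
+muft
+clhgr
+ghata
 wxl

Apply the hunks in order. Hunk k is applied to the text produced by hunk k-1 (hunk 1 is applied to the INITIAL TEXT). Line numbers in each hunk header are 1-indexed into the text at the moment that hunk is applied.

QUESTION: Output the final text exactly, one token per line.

Answer: fglm
muft
clhgr
ghata
wxl

Derivation:
Hunk 1: at line 1 remove [vkzsp,hkcp] add [fxpc,bprn,gwqia] -> 7 lines: fglm qaxe fxpc bprn gwqia tszc wxl
Hunk 2: at line 1 remove [fxpc,bprn,gwqia] add [ylwld] -> 5 lines: fglm qaxe ylwld tszc wxl
Hunk 3: at line 1 remove [ylwld] add [rbyp] -> 5 lines: fglm qaxe rbyp tszc wxl
Hunk 4: at line 1 remove [qaxe,rbyp,tszc] add [htx] -> 3 lines: fglm htx wxl
Hunk 5: at line 1 remove [htx] add [lzkq] -> 3 lines: fglm lzkq wxl
Hunk 6: at line 1 remove [lzkq] add [muft,clhgr,ghata] -> 5 lines: fglm muft clhgr ghata wxl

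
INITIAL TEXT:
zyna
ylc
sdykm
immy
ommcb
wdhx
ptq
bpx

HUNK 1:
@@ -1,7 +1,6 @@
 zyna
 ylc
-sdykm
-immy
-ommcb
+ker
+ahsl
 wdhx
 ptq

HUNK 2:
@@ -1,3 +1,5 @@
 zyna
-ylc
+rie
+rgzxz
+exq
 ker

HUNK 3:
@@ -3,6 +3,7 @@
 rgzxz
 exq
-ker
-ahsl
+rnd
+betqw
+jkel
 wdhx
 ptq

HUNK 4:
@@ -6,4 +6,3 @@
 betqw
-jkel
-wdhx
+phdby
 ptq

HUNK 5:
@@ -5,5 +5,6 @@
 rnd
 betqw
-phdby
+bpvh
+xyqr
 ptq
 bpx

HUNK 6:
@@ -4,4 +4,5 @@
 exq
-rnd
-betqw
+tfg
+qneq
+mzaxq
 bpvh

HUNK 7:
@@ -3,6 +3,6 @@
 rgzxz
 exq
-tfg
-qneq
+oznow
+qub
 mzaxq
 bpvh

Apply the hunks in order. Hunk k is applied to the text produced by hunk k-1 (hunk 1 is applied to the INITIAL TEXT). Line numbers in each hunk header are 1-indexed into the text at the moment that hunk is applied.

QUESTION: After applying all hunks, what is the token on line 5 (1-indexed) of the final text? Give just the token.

Answer: oznow

Derivation:
Hunk 1: at line 1 remove [sdykm,immy,ommcb] add [ker,ahsl] -> 7 lines: zyna ylc ker ahsl wdhx ptq bpx
Hunk 2: at line 1 remove [ylc] add [rie,rgzxz,exq] -> 9 lines: zyna rie rgzxz exq ker ahsl wdhx ptq bpx
Hunk 3: at line 3 remove [ker,ahsl] add [rnd,betqw,jkel] -> 10 lines: zyna rie rgzxz exq rnd betqw jkel wdhx ptq bpx
Hunk 4: at line 6 remove [jkel,wdhx] add [phdby] -> 9 lines: zyna rie rgzxz exq rnd betqw phdby ptq bpx
Hunk 5: at line 5 remove [phdby] add [bpvh,xyqr] -> 10 lines: zyna rie rgzxz exq rnd betqw bpvh xyqr ptq bpx
Hunk 6: at line 4 remove [rnd,betqw] add [tfg,qneq,mzaxq] -> 11 lines: zyna rie rgzxz exq tfg qneq mzaxq bpvh xyqr ptq bpx
Hunk 7: at line 3 remove [tfg,qneq] add [oznow,qub] -> 11 lines: zyna rie rgzxz exq oznow qub mzaxq bpvh xyqr ptq bpx
Final line 5: oznow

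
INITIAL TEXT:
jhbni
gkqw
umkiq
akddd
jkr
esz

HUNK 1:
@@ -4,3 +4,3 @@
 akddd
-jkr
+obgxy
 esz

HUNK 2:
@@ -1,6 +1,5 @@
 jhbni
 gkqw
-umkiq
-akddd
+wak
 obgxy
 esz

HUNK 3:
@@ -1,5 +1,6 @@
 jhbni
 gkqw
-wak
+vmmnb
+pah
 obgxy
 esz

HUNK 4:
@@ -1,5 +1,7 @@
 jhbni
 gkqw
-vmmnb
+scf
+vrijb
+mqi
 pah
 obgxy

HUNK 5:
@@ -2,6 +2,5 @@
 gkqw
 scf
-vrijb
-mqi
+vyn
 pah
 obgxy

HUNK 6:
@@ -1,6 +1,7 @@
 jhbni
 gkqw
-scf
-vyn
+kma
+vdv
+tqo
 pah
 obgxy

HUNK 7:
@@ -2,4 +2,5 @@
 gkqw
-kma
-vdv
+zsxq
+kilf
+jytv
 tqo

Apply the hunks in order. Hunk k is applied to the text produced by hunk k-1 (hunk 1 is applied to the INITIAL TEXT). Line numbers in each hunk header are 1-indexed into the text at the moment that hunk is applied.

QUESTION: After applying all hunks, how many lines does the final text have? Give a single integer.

Hunk 1: at line 4 remove [jkr] add [obgxy] -> 6 lines: jhbni gkqw umkiq akddd obgxy esz
Hunk 2: at line 1 remove [umkiq,akddd] add [wak] -> 5 lines: jhbni gkqw wak obgxy esz
Hunk 3: at line 1 remove [wak] add [vmmnb,pah] -> 6 lines: jhbni gkqw vmmnb pah obgxy esz
Hunk 4: at line 1 remove [vmmnb] add [scf,vrijb,mqi] -> 8 lines: jhbni gkqw scf vrijb mqi pah obgxy esz
Hunk 5: at line 2 remove [vrijb,mqi] add [vyn] -> 7 lines: jhbni gkqw scf vyn pah obgxy esz
Hunk 6: at line 1 remove [scf,vyn] add [kma,vdv,tqo] -> 8 lines: jhbni gkqw kma vdv tqo pah obgxy esz
Hunk 7: at line 2 remove [kma,vdv] add [zsxq,kilf,jytv] -> 9 lines: jhbni gkqw zsxq kilf jytv tqo pah obgxy esz
Final line count: 9

Answer: 9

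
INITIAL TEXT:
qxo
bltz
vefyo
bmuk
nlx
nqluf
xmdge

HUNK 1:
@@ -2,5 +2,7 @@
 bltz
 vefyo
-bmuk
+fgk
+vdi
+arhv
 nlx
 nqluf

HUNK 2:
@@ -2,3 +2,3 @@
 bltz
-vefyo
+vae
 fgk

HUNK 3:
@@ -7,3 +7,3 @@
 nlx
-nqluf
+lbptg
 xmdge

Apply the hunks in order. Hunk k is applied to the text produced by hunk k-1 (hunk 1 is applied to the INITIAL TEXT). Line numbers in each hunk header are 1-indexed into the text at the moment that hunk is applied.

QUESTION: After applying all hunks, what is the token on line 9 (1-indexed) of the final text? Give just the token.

Answer: xmdge

Derivation:
Hunk 1: at line 2 remove [bmuk] add [fgk,vdi,arhv] -> 9 lines: qxo bltz vefyo fgk vdi arhv nlx nqluf xmdge
Hunk 2: at line 2 remove [vefyo] add [vae] -> 9 lines: qxo bltz vae fgk vdi arhv nlx nqluf xmdge
Hunk 3: at line 7 remove [nqluf] add [lbptg] -> 9 lines: qxo bltz vae fgk vdi arhv nlx lbptg xmdge
Final line 9: xmdge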